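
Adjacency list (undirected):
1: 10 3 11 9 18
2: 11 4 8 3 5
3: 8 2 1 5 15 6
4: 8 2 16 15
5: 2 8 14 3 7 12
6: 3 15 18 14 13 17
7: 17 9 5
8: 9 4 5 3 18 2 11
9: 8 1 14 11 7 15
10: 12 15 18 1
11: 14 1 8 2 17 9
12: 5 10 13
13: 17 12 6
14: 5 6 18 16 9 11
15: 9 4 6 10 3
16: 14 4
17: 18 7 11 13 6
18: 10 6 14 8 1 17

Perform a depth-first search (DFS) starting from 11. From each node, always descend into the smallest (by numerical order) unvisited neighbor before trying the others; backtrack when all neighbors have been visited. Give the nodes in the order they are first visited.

Visit 11
11 → 1
1 → 3
3 → 2
2 → 4
4 → 8
8 → 5
5 → 7
7 → 9
9 → 14
14 → 6
6 → 13
13 → 12
12 → 10
10 → 15
10 → 18
18 → 17
14 → 16

11 → 1 → 3 → 2 → 4 → 8 → 5 → 7 → 9 → 14 → 6 → 13 → 12 → 10 → 15 → 18 → 17 → 16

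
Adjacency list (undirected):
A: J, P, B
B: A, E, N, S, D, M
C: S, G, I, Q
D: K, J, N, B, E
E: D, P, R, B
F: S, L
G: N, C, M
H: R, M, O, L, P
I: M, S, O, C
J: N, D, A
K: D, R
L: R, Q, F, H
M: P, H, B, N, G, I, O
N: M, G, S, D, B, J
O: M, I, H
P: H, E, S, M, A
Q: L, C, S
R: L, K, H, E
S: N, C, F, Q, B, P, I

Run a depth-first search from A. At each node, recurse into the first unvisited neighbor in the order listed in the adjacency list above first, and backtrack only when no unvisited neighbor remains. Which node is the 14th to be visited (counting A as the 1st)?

E

Visit A
A → J
J → N
N → M
M → P
P → H
H → R
R → L
L → Q
Q → C
C → S
S → F
S → B
B → E
E → D
D → K
S → I
I → O
C → G

Visit order: A, J, N, M, P, H, R, L, Q, C, S, F, B, E, D, K, I, O, G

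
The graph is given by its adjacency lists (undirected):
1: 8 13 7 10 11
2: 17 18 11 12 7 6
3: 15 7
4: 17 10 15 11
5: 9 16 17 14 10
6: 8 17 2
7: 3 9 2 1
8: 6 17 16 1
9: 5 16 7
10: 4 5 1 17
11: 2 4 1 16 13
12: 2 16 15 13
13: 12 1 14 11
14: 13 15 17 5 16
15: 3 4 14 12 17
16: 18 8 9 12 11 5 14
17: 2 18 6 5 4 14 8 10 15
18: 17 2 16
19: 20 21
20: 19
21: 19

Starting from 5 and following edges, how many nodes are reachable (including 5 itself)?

18

BFS from 5 visits: 5, 9, 16, 17, 14, 10, 7, 18, 8, 12, 11, 2, 6, 4, 15, 13, 1, 3
Reachable nodes: 18 of 21 total.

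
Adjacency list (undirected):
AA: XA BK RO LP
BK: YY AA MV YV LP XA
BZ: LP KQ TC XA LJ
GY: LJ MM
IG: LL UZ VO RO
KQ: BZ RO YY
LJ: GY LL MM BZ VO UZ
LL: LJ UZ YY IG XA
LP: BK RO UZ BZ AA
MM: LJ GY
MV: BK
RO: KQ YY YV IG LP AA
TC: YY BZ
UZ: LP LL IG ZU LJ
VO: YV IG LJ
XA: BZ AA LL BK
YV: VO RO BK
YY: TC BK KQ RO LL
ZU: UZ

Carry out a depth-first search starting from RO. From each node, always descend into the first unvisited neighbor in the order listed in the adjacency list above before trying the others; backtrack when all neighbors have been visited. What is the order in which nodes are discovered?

Visit RO
RO → KQ
KQ → BZ
BZ → LP
LP → BK
BK → YY
YY → TC
YY → LL
LL → LJ
LJ → GY
GY → MM
LJ → VO
VO → YV
VO → IG
IG → UZ
UZ → ZU
LL → XA
XA → AA
BK → MV

RO, KQ, BZ, LP, BK, YY, TC, LL, LJ, GY, MM, VO, YV, IG, UZ, ZU, XA, AA, MV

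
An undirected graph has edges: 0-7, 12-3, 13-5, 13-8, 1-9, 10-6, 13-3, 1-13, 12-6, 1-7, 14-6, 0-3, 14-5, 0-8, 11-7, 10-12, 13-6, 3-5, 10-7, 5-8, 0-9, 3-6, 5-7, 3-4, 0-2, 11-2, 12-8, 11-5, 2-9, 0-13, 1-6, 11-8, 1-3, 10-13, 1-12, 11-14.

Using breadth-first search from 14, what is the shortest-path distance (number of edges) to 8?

Level 0: 14
Level 1: 5, 6, 11
Level 2: 1, 2, 3, 7, 8, 10, 12, 13
Level 3: 0, 4, 9
8 first appears at level 2.

2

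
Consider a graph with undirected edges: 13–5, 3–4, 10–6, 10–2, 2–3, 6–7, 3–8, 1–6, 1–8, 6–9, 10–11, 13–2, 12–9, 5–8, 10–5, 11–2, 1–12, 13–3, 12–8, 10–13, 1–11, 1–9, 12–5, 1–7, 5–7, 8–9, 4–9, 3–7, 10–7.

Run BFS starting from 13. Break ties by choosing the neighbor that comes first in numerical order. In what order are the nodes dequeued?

13, 2, 3, 5, 10, 11, 4, 7, 8, 12, 6, 1, 9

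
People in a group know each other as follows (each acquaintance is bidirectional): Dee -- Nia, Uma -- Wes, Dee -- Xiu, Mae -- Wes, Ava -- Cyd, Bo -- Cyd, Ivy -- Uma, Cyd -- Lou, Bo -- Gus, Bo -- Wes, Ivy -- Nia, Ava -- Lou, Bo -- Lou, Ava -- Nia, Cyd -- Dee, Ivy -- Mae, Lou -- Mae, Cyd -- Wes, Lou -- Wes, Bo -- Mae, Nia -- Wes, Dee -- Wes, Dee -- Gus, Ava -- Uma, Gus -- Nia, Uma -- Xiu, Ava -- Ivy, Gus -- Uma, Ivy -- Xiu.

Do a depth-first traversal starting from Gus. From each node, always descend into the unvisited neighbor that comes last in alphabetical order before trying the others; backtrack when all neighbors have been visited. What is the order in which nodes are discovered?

Visit Gus
Gus → Uma
Uma → Xiu
Xiu → Ivy
Ivy → Nia
Nia → Wes
Wes → Mae
Mae → Lou
Lou → Cyd
Cyd → Dee
Cyd → Bo
Cyd → Ava

Gus -> Uma -> Xiu -> Ivy -> Nia -> Wes -> Mae -> Lou -> Cyd -> Dee -> Bo -> Ava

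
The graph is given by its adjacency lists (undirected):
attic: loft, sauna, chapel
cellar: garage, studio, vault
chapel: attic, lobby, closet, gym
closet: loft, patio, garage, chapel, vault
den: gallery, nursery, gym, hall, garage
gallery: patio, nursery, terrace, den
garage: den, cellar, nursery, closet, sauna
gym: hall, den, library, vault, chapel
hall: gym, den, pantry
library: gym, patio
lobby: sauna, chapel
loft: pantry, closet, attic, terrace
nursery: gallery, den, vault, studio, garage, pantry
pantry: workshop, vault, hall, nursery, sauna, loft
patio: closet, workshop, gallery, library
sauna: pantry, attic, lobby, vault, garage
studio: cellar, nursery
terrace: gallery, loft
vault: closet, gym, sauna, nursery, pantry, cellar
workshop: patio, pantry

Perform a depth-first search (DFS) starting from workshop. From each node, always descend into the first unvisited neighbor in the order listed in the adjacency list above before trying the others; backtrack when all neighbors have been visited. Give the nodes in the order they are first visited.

workshop → patio → closet → loft → pantry → vault → gym → hall → den → gallery → nursery → studio → cellar → garage → sauna → attic → chapel → lobby → terrace → library

Visit workshop
workshop → patio
patio → closet
closet → loft
loft → pantry
pantry → vault
vault → gym
gym → hall
hall → den
den → gallery
gallery → nursery
nursery → studio
studio → cellar
cellar → garage
garage → sauna
sauna → attic
attic → chapel
chapel → lobby
gallery → terrace
gym → library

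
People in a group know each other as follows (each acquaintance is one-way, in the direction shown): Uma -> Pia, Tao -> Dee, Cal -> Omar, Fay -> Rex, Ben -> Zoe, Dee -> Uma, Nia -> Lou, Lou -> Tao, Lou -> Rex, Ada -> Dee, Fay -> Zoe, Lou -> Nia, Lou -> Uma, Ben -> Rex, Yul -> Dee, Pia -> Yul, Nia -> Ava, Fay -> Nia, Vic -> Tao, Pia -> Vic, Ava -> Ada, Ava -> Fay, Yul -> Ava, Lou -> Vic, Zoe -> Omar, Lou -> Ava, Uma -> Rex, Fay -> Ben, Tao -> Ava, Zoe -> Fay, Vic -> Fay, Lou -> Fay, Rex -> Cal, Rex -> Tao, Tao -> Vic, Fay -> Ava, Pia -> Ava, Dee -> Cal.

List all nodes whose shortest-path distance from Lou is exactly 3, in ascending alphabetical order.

Omar, Yul

Level 0: Lou
Level 1: Ava, Fay, Nia, Rex, Tao, Uma, Vic
Level 2: Ada, Ben, Cal, Dee, Pia, Zoe
Level 3: Omar, Yul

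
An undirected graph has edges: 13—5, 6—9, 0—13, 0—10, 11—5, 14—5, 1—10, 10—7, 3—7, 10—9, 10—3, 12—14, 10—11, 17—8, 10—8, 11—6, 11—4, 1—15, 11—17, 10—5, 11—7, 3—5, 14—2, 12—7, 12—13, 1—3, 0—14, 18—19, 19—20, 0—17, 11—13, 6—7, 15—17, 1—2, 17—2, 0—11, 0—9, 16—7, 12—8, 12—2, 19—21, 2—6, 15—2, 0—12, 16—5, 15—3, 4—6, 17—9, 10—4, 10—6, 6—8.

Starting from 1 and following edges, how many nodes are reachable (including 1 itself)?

18

BFS from 1 visits: 1, 15, 10, 3, 2, 17, 11, 9, 8, 7, 6, 5, 4, 0, 14, 12, 13, 16
Reachable nodes: 18 of 22 total.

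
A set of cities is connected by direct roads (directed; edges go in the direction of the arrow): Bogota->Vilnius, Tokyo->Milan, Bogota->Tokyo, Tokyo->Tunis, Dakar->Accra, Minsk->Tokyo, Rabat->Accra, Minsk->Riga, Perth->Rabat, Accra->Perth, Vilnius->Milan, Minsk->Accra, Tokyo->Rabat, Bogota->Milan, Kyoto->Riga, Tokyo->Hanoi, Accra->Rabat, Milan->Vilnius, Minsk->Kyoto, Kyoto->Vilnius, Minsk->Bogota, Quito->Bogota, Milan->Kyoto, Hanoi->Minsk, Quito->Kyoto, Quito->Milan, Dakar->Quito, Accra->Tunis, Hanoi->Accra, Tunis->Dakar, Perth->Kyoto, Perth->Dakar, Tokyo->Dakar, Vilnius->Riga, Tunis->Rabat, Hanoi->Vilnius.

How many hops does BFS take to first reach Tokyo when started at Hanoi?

2

Level 0: Hanoi
Level 1: Accra, Minsk, Vilnius
Level 2: Bogota, Kyoto, Milan, Perth, Rabat, Riga, Tokyo, Tunis
Level 3: Dakar
Level 4: Quito
Tokyo first appears at level 2.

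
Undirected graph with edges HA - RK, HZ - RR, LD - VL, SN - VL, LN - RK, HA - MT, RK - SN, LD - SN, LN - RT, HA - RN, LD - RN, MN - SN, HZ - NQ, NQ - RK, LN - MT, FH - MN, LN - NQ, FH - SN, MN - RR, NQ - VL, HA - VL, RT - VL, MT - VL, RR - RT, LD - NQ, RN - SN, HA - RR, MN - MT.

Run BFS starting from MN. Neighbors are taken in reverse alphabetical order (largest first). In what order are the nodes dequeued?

MN, SN, RR, MT, FH, VL, RN, RK, LD, RT, HZ, HA, LN, NQ

Visit MN; enqueue SN, RR, MT, FH → queue [SN, RR, MT, FH]
Visit SN; enqueue VL, RN, RK, LD → queue [RR, MT, FH, VL, RN, RK, LD]
Visit RR; enqueue RT, HZ, HA → queue [MT, FH, VL, RN, RK, LD, RT, HZ, HA]
Visit MT; enqueue LN → queue [FH, VL, RN, RK, LD, RT, HZ, HA, LN]
Visit FH → queue [VL, RN, RK, LD, RT, HZ, HA, LN]
Visit VL; enqueue NQ → queue [RN, RK, LD, RT, HZ, HA, LN, NQ]
Visit RN → queue [RK, LD, RT, HZ, HA, LN, NQ]
Visit RK → queue [LD, RT, HZ, HA, LN, NQ]
Visit LD → queue [RT, HZ, HA, LN, NQ]
Visit RT → queue [HZ, HA, LN, NQ]
Visit HZ → queue [HA, LN, NQ]
Visit HA → queue [LN, NQ]
Visit LN → queue [NQ]
Visit NQ → queue []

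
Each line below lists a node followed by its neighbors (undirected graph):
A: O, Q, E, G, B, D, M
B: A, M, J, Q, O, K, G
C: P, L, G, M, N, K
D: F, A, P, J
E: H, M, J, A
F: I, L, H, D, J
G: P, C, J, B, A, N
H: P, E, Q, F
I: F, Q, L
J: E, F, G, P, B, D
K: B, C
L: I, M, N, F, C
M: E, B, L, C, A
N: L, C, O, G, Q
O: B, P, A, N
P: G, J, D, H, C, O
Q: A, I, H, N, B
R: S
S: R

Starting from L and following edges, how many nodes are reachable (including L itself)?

BFS from L visits: L, I, M, N, F, C, Q, E, B, A, O, G, H, D, J, P, K
Reachable nodes: 17 of 19 total.

17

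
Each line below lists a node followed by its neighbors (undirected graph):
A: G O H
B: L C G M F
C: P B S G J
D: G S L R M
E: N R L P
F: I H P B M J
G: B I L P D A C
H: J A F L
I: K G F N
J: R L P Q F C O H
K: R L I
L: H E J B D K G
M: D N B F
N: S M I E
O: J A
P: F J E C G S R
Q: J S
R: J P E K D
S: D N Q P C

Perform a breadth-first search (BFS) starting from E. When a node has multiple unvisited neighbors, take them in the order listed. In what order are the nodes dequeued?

Visit E; enqueue N, R, L, P → queue [N, R, L, P]
Visit N; enqueue S, M, I → queue [R, L, P, S, M, I]
Visit R; enqueue J, K, D → queue [L, P, S, M, I, J, K, D]
Visit L; enqueue H, B, G → queue [P, S, M, I, J, K, D, H, B, G]
Visit P; enqueue F, C → queue [S, M, I, J, K, D, H, B, G, F, C]
Visit S; enqueue Q → queue [M, I, J, K, D, H, B, G, F, C, Q]
Visit M → queue [I, J, K, D, H, B, G, F, C, Q]
Visit I → queue [J, K, D, H, B, G, F, C, Q]
Visit J; enqueue O → queue [K, D, H, B, G, F, C, Q, O]
Visit K → queue [D, H, B, G, F, C, Q, O]
Visit D → queue [H, B, G, F, C, Q, O]
Visit H; enqueue A → queue [B, G, F, C, Q, O, A]
Visit B → queue [G, F, C, Q, O, A]
Visit G → queue [F, C, Q, O, A]
Visit F → queue [C, Q, O, A]
Visit C → queue [Q, O, A]
Visit Q → queue [O, A]
Visit O → queue [A]
Visit A → queue []

E, N, R, L, P, S, M, I, J, K, D, H, B, G, F, C, Q, O, A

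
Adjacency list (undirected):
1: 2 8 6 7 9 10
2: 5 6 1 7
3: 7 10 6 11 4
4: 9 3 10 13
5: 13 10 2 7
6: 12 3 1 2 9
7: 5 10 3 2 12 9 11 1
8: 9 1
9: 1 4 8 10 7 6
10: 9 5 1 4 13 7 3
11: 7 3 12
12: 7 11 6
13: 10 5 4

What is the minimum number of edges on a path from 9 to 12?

2

Level 0: 9
Level 1: 1, 4, 6, 7, 8, 10
Level 2: 2, 3, 5, 11, 12, 13
12 first appears at level 2.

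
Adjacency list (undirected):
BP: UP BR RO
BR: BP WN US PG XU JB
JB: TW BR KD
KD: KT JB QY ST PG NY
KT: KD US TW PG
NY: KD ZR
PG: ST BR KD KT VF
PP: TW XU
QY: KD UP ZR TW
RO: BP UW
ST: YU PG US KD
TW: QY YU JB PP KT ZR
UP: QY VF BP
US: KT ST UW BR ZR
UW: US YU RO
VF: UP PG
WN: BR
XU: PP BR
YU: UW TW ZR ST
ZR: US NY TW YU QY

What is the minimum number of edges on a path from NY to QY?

Level 0: NY
Level 1: KD, ZR
Level 2: JB, KT, PG, QY, ST, TW, US, YU
Level 3: BR, PP, UP, UW, VF
Level 4: BP, RO, WN, XU
QY first appears at level 2.

2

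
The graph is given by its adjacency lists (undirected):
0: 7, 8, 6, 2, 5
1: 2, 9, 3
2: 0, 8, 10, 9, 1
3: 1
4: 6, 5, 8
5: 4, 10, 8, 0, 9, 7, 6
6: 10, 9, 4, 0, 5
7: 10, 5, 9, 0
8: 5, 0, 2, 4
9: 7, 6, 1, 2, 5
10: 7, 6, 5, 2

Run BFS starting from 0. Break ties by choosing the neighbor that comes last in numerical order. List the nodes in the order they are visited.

0 → 8 → 7 → 6 → 5 → 2 → 4 → 10 → 9 → 1 → 3

Visit 0; enqueue 8, 7, 6, 5, 2 → queue [8, 7, 6, 5, 2]
Visit 8; enqueue 4 → queue [7, 6, 5, 2, 4]
Visit 7; enqueue 10, 9 → queue [6, 5, 2, 4, 10, 9]
Visit 6 → queue [5, 2, 4, 10, 9]
Visit 5 → queue [2, 4, 10, 9]
Visit 2; enqueue 1 → queue [4, 10, 9, 1]
Visit 4 → queue [10, 9, 1]
Visit 10 → queue [9, 1]
Visit 9 → queue [1]
Visit 1; enqueue 3 → queue [3]
Visit 3 → queue []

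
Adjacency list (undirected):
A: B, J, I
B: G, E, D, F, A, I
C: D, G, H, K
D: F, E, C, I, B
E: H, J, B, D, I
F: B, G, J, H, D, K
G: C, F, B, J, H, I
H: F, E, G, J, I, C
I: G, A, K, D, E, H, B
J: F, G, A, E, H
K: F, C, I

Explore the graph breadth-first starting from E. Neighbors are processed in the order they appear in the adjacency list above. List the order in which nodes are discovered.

E -> H -> J -> B -> D -> I -> F -> G -> C -> A -> K

Visit E; enqueue H, J, B, D, I → queue [H, J, B, D, I]
Visit H; enqueue F, G, C → queue [J, B, D, I, F, G, C]
Visit J; enqueue A → queue [B, D, I, F, G, C, A]
Visit B → queue [D, I, F, G, C, A]
Visit D → queue [I, F, G, C, A]
Visit I; enqueue K → queue [F, G, C, A, K]
Visit F → queue [G, C, A, K]
Visit G → queue [C, A, K]
Visit C → queue [A, K]
Visit A → queue [K]
Visit K → queue []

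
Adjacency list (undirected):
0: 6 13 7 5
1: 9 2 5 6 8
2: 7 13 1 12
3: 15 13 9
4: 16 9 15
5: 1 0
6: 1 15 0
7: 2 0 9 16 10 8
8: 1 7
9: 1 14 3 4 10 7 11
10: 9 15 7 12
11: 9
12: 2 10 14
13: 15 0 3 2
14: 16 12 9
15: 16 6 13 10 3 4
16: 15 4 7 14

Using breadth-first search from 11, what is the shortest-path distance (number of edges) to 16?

Level 0: 11
Level 1: 9
Level 2: 1, 3, 4, 7, 10, 14
Level 3: 0, 2, 5, 6, 8, 12, 13, 15, 16
16 first appears at level 3.

3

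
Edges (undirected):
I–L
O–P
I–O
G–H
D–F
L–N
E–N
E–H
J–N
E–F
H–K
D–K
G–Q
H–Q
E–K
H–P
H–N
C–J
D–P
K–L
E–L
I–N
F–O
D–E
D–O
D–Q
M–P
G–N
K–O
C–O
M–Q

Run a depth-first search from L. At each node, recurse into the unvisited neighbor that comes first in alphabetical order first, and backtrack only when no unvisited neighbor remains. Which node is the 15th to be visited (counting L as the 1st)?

Visit L
L → E
E → D
D → F
F → O
O → C
C → J
J → N
N → G
G → H
H → K
H → P
P → M
M → Q
N → I

Visit order: L, E, D, F, O, C, J, N, G, H, K, P, M, Q, I

I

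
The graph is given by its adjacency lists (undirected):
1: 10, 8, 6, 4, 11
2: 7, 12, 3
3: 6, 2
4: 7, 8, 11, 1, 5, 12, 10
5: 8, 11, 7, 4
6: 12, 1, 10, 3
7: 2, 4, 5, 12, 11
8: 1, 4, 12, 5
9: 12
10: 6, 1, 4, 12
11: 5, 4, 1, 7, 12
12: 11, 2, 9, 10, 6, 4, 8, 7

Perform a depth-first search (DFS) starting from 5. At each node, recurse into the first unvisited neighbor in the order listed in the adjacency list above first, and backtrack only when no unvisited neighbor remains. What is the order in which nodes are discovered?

5 -> 8 -> 1 -> 10 -> 6 -> 12 -> 11 -> 4 -> 7 -> 2 -> 3 -> 9

Visit 5
5 → 8
8 → 1
1 → 10
10 → 6
6 → 12
12 → 11
11 → 4
4 → 7
7 → 2
2 → 3
12 → 9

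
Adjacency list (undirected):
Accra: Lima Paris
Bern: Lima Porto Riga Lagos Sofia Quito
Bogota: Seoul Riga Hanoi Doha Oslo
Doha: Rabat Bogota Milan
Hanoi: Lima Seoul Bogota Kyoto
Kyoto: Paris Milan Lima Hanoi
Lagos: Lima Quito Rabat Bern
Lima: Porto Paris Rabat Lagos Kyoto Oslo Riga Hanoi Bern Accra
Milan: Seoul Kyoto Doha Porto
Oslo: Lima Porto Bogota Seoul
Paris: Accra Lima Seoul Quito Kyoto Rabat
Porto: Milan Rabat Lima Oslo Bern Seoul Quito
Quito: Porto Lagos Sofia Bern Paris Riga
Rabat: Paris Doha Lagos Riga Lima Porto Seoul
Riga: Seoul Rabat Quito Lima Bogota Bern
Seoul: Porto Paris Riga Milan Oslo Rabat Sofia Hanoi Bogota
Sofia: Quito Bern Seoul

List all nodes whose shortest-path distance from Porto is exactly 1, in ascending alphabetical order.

Bern, Lima, Milan, Oslo, Quito, Rabat, Seoul

Level 0: Porto
Level 1: Bern, Lima, Milan, Oslo, Quito, Rabat, Seoul
Level 2: Accra, Bogota, Doha, Hanoi, Kyoto, Lagos, Paris, Riga, Sofia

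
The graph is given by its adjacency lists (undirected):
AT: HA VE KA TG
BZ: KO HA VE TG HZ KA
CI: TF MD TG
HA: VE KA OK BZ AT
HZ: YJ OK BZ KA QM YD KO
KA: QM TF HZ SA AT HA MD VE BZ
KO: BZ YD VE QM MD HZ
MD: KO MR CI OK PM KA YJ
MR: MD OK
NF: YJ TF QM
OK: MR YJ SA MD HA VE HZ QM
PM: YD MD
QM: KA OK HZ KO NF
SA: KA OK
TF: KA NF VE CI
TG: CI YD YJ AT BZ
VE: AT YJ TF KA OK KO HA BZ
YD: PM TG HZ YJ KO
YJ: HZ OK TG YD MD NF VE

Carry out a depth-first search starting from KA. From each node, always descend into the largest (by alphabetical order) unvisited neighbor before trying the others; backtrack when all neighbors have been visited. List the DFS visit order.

KA VE YJ YD TG CI TF NF QM OK SA MR MD PM KO HZ BZ HA AT

Visit KA
KA → VE
VE → YJ
YJ → YD
YD → TG
TG → CI
CI → TF
TF → NF
NF → QM
QM → OK
OK → SA
OK → MR
MR → MD
MD → PM
MD → KO
KO → HZ
HZ → BZ
BZ → HA
HA → AT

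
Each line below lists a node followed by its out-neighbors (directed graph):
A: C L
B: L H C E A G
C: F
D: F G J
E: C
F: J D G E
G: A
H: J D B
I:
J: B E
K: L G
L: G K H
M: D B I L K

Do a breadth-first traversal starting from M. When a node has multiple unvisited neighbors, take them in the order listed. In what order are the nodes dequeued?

Visit M; enqueue D, B, I, L, K → queue [D, B, I, L, K]
Visit D; enqueue F, G, J → queue [B, I, L, K, F, G, J]
Visit B; enqueue H, C, E, A → queue [I, L, K, F, G, J, H, C, E, A]
Visit I → queue [L, K, F, G, J, H, C, E, A]
Visit L → queue [K, F, G, J, H, C, E, A]
Visit K → queue [F, G, J, H, C, E, A]
Visit F → queue [G, J, H, C, E, A]
Visit G → queue [J, H, C, E, A]
Visit J → queue [H, C, E, A]
Visit H → queue [C, E, A]
Visit C → queue [E, A]
Visit E → queue [A]
Visit A → queue []

M D B I L K F G J H C E A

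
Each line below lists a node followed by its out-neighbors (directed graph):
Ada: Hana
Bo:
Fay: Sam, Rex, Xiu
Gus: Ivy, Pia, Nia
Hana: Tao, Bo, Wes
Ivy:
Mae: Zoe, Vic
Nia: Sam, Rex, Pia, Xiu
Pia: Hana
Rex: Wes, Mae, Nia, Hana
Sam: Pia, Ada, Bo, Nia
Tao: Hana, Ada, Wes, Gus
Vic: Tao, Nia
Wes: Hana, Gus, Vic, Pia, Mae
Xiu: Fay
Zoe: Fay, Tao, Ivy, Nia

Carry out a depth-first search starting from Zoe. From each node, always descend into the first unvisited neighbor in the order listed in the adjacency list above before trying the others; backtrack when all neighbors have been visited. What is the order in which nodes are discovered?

Zoe → Fay → Sam → Pia → Hana → Tao → Ada → Wes → Gus → Ivy → Nia → Rex → Mae → Vic → Xiu → Bo

Visit Zoe
Zoe → Fay
Fay → Sam
Sam → Pia
Pia → Hana
Hana → Tao
Tao → Ada
Tao → Wes
Wes → Gus
Gus → Ivy
Gus → Nia
Nia → Rex
Rex → Mae
Mae → Vic
Nia → Xiu
Hana → Bo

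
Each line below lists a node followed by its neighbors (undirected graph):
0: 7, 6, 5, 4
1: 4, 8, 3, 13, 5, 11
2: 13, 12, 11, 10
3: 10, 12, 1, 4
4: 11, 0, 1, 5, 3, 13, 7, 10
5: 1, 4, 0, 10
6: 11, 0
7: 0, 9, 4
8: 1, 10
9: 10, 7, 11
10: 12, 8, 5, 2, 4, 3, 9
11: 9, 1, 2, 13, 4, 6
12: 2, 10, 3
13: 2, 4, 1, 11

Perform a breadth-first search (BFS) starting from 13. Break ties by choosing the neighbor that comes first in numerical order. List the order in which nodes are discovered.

13, 1, 2, 4, 11, 3, 5, 8, 10, 12, 0, 7, 6, 9

Visit 13; enqueue 1, 2, 4, 11 → queue [1, 2, 4, 11]
Visit 1; enqueue 3, 5, 8 → queue [2, 4, 11, 3, 5, 8]
Visit 2; enqueue 10, 12 → queue [4, 11, 3, 5, 8, 10, 12]
Visit 4; enqueue 0, 7 → queue [11, 3, 5, 8, 10, 12, 0, 7]
Visit 11; enqueue 6, 9 → queue [3, 5, 8, 10, 12, 0, 7, 6, 9]
Visit 3 → queue [5, 8, 10, 12, 0, 7, 6, 9]
Visit 5 → queue [8, 10, 12, 0, 7, 6, 9]
Visit 8 → queue [10, 12, 0, 7, 6, 9]
Visit 10 → queue [12, 0, 7, 6, 9]
Visit 12 → queue [0, 7, 6, 9]
Visit 0 → queue [7, 6, 9]
Visit 7 → queue [6, 9]
Visit 6 → queue [9]
Visit 9 → queue []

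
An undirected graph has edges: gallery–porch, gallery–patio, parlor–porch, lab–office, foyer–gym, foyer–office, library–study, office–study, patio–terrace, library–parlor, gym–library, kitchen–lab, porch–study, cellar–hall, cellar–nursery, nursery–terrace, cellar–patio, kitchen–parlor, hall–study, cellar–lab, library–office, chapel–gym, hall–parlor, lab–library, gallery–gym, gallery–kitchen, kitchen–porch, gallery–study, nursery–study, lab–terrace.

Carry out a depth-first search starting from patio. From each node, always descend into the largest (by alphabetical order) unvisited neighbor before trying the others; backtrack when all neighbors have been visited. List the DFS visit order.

patio terrace nursery study porch parlor library office lab kitchen gallery gym foyer chapel cellar hall

Visit patio
patio → terrace
terrace → nursery
nursery → study
study → porch
porch → parlor
parlor → library
library → office
office → lab
lab → kitchen
kitchen → gallery
gallery → gym
gym → foyer
gym → chapel
lab → cellar
cellar → hall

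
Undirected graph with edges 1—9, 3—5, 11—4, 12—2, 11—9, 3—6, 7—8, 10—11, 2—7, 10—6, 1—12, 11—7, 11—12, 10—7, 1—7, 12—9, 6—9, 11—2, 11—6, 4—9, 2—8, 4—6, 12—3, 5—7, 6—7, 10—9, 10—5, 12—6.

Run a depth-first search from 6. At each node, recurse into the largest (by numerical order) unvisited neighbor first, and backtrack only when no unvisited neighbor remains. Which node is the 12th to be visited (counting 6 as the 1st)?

3

Visit 6
6 → 12
12 → 11
11 → 10
10 → 9
9 → 4
9 → 1
1 → 7
7 → 8
8 → 2
7 → 5
5 → 3

Visit order: 6, 12, 11, 10, 9, 4, 1, 7, 8, 2, 5, 3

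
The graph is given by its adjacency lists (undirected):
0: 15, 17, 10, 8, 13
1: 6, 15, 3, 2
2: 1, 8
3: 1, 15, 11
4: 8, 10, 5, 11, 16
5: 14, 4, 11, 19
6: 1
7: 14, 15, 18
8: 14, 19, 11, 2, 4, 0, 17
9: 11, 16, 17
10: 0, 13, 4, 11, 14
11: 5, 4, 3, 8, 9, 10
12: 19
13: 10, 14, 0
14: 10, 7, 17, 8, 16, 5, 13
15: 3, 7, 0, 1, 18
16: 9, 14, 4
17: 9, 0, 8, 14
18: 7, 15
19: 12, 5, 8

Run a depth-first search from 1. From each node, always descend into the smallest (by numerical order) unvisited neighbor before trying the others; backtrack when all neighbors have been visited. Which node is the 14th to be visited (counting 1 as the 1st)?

16

Visit 1
1 → 2
2 → 8
8 → 0
0 → 10
10 → 4
4 → 5
5 → 11
11 → 3
3 → 15
15 → 7
7 → 14
14 → 13
14 → 16
16 → 9
9 → 17
7 → 18
5 → 19
19 → 12
1 → 6

Visit order: 1, 2, 8, 0, 10, 4, 5, 11, 3, 15, 7, 14, 13, 16, 9, 17, 18, 19, 12, 6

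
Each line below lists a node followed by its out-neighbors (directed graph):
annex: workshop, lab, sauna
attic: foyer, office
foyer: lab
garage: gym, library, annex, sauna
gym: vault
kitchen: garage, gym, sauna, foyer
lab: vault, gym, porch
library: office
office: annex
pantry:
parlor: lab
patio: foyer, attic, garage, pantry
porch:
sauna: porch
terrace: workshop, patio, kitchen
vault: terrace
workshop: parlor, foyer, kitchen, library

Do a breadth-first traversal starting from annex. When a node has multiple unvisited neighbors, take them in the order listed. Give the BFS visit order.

annex, workshop, lab, sauna, parlor, foyer, kitchen, library, vault, gym, porch, garage, office, terrace, patio, attic, pantry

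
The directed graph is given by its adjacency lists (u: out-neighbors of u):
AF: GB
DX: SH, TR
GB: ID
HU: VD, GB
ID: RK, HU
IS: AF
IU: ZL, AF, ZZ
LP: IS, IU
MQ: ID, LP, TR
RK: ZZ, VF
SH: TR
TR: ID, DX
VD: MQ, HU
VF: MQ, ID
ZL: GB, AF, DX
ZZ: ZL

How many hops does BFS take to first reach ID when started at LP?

4

Level 0: LP
Level 1: IS, IU
Level 2: AF, ZL, ZZ
Level 3: DX, GB
Level 4: ID, SH, TR
Level 5: HU, RK
Level 6: VD, VF
Level 7: MQ
ID first appears at level 4.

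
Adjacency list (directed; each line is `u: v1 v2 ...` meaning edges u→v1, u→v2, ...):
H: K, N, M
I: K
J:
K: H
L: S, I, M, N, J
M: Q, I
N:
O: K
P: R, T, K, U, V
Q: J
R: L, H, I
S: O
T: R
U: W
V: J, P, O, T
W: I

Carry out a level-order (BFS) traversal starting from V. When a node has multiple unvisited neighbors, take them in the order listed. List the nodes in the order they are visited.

V -> J -> P -> O -> T -> R -> K -> U -> L -> H -> I -> W -> S -> M -> N -> Q

Visit V; enqueue J, P, O, T → queue [J, P, O, T]
Visit J → queue [P, O, T]
Visit P; enqueue R, K, U → queue [O, T, R, K, U]
Visit O → queue [T, R, K, U]
Visit T → queue [R, K, U]
Visit R; enqueue L, H, I → queue [K, U, L, H, I]
Visit K → queue [U, L, H, I]
Visit U; enqueue W → queue [L, H, I, W]
Visit L; enqueue S, M, N → queue [H, I, W, S, M, N]
Visit H → queue [I, W, S, M, N]
Visit I → queue [W, S, M, N]
Visit W → queue [S, M, N]
Visit S → queue [M, N]
Visit M; enqueue Q → queue [N, Q]
Visit N → queue [Q]
Visit Q → queue []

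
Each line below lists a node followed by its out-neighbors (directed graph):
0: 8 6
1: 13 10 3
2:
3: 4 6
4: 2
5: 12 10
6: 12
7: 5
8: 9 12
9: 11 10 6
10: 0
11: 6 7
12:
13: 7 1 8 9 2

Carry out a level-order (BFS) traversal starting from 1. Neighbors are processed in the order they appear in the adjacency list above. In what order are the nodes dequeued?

1, 13, 10, 3, 7, 8, 9, 2, 0, 4, 6, 5, 12, 11

Visit 1; enqueue 13, 10, 3 → queue [13, 10, 3]
Visit 13; enqueue 7, 8, 9, 2 → queue [10, 3, 7, 8, 9, 2]
Visit 10; enqueue 0 → queue [3, 7, 8, 9, 2, 0]
Visit 3; enqueue 4, 6 → queue [7, 8, 9, 2, 0, 4, 6]
Visit 7; enqueue 5 → queue [8, 9, 2, 0, 4, 6, 5]
Visit 8; enqueue 12 → queue [9, 2, 0, 4, 6, 5, 12]
Visit 9; enqueue 11 → queue [2, 0, 4, 6, 5, 12, 11]
Visit 2 → queue [0, 4, 6, 5, 12, 11]
Visit 0 → queue [4, 6, 5, 12, 11]
Visit 4 → queue [6, 5, 12, 11]
Visit 6 → queue [5, 12, 11]
Visit 5 → queue [12, 11]
Visit 12 → queue [11]
Visit 11 → queue []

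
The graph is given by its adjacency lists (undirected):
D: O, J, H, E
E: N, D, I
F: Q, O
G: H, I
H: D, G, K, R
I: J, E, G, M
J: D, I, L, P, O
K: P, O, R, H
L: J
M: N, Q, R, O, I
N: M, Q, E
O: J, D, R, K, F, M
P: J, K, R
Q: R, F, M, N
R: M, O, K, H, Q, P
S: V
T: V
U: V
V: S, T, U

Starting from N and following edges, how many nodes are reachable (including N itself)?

BFS from N visits: N, E, M, Q, D, I, O, R, F, H, J, G, K, P, L
Reachable nodes: 15 of 19 total.

15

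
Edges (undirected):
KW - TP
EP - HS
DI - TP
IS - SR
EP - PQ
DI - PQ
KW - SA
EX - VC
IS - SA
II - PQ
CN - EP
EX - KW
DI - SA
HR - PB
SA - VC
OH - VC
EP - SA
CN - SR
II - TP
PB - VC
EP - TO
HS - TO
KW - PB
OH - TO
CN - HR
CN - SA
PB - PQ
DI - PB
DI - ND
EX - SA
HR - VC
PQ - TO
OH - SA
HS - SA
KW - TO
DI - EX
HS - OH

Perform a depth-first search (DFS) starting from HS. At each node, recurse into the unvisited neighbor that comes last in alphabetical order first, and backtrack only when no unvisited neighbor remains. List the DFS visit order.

HS -> TO -> PQ -> PB -> VC -> SA -> OH -> KW -> TP -> II -> DI -> ND -> EX -> IS -> SR -> CN -> HR -> EP

Visit HS
HS → TO
TO → PQ
PQ → PB
PB → VC
VC → SA
SA → OH
SA → KW
KW → TP
TP → II
TP → DI
DI → ND
DI → EX
SA → IS
IS → SR
SR → CN
CN → HR
CN → EP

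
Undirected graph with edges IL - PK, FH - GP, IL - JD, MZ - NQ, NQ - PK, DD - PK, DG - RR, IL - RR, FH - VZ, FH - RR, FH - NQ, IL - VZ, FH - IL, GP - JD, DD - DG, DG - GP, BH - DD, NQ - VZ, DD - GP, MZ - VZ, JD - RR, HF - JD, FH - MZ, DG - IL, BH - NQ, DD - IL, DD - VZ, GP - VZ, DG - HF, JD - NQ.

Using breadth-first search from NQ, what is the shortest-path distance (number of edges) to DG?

3

Level 0: NQ
Level 1: BH, FH, JD, MZ, PK, VZ
Level 2: DD, GP, HF, IL, RR
Level 3: DG
DG first appears at level 3.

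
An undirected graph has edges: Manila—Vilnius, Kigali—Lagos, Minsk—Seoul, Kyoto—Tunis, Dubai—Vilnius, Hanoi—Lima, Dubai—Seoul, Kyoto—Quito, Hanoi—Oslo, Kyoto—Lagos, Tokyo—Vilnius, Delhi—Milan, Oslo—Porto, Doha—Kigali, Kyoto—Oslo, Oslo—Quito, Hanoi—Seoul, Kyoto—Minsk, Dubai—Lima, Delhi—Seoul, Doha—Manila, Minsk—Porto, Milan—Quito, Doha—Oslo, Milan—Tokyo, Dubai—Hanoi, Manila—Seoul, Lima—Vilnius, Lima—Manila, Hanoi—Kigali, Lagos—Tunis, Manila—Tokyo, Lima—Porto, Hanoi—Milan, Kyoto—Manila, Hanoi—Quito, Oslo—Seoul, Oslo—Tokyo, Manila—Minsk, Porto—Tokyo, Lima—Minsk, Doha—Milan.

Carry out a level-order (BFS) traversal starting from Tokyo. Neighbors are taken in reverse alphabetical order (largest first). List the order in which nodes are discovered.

Visit Tokyo; enqueue Vilnius, Porto, Oslo, Milan, Manila → queue [Vilnius, Porto, Oslo, Milan, Manila]
Visit Vilnius; enqueue Lima, Dubai → queue [Porto, Oslo, Milan, Manila, Lima, Dubai]
Visit Porto; enqueue Minsk → queue [Oslo, Milan, Manila, Lima, Dubai, Minsk]
Visit Oslo; enqueue Seoul, Quito, Kyoto, Hanoi, Doha → queue [Milan, Manila, Lima, Dubai, Minsk, Seoul, Quito, Kyoto, Hanoi, Doha]
Visit Milan; enqueue Delhi → queue [Manila, Lima, Dubai, Minsk, Seoul, Quito, Kyoto, Hanoi, Doha, Delhi]
Visit Manila → queue [Lima, Dubai, Minsk, Seoul, Quito, Kyoto, Hanoi, Doha, Delhi]
Visit Lima → queue [Dubai, Minsk, Seoul, Quito, Kyoto, Hanoi, Doha, Delhi]
Visit Dubai → queue [Minsk, Seoul, Quito, Kyoto, Hanoi, Doha, Delhi]
Visit Minsk → queue [Seoul, Quito, Kyoto, Hanoi, Doha, Delhi]
Visit Seoul → queue [Quito, Kyoto, Hanoi, Doha, Delhi]
Visit Quito → queue [Kyoto, Hanoi, Doha, Delhi]
Visit Kyoto; enqueue Tunis, Lagos → queue [Hanoi, Doha, Delhi, Tunis, Lagos]
Visit Hanoi; enqueue Kigali → queue [Doha, Delhi, Tunis, Lagos, Kigali]
Visit Doha → queue [Delhi, Tunis, Lagos, Kigali]
Visit Delhi → queue [Tunis, Lagos, Kigali]
Visit Tunis → queue [Lagos, Kigali]
Visit Lagos → queue [Kigali]
Visit Kigali → queue []

Tokyo -> Vilnius -> Porto -> Oslo -> Milan -> Manila -> Lima -> Dubai -> Minsk -> Seoul -> Quito -> Kyoto -> Hanoi -> Doha -> Delhi -> Tunis -> Lagos -> Kigali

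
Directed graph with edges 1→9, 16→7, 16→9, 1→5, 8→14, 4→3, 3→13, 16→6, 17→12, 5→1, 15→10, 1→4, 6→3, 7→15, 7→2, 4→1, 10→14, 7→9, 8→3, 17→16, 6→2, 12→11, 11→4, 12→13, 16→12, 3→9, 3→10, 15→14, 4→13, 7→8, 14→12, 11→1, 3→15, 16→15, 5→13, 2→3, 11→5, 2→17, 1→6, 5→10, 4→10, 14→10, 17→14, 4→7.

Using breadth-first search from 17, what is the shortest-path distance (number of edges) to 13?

2

Level 0: 17
Level 1: 12, 14, 16
Level 2: 6, 7, 9, 10, 11, 13, 15
Level 3: 1, 2, 3, 4, 5, 8
13 first appears at level 2.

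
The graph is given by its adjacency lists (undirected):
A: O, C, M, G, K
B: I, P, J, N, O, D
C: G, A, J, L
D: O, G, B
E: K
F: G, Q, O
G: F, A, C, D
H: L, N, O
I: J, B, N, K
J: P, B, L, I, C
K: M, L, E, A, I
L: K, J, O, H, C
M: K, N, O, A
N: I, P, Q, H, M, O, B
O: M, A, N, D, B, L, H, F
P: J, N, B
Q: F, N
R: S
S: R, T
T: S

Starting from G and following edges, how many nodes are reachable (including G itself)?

17

BFS from G visits: G, F, A, C, D, Q, O, M, K, J, L, B, N, H, E, I, P
Reachable nodes: 17 of 20 total.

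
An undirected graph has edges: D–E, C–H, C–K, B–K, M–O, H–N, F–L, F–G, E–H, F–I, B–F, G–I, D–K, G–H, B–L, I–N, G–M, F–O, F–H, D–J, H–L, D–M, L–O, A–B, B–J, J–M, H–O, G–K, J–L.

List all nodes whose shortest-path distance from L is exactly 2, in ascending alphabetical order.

A, C, D, E, G, I, K, M, N

Level 0: L
Level 1: B, F, H, J, O
Level 2: A, C, D, E, G, I, K, M, N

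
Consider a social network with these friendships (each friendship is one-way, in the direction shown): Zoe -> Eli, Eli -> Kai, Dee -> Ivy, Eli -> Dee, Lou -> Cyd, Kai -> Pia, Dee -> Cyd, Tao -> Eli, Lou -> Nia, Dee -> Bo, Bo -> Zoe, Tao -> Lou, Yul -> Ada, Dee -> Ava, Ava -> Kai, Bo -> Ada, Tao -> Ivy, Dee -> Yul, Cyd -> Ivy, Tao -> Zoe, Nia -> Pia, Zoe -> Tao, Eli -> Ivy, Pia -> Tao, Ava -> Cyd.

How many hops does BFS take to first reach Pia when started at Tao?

Level 0: Tao
Level 1: Eli, Ivy, Lou, Zoe
Level 2: Cyd, Dee, Kai, Nia
Level 3: Ava, Bo, Pia, Yul
Level 4: Ada
Pia first appears at level 3.

3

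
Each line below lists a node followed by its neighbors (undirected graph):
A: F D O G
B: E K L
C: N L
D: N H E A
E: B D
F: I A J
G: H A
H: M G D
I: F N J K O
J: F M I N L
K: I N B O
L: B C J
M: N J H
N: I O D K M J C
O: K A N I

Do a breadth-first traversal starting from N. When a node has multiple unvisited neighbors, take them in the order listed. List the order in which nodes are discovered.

N, I, O, D, K, M, J, C, F, A, H, E, B, L, G

Visit N; enqueue I, O, D, K, M, J, C → queue [I, O, D, K, M, J, C]
Visit I; enqueue F → queue [O, D, K, M, J, C, F]
Visit O; enqueue A → queue [D, K, M, J, C, F, A]
Visit D; enqueue H, E → queue [K, M, J, C, F, A, H, E]
Visit K; enqueue B → queue [M, J, C, F, A, H, E, B]
Visit M → queue [J, C, F, A, H, E, B]
Visit J; enqueue L → queue [C, F, A, H, E, B, L]
Visit C → queue [F, A, H, E, B, L]
Visit F → queue [A, H, E, B, L]
Visit A; enqueue G → queue [H, E, B, L, G]
Visit H → queue [E, B, L, G]
Visit E → queue [B, L, G]
Visit B → queue [L, G]
Visit L → queue [G]
Visit G → queue []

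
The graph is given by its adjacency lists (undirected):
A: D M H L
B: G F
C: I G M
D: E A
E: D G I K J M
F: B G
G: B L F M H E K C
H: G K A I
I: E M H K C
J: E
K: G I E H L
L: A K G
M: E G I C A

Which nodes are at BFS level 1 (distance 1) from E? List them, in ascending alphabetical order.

Level 0: E
Level 1: D, G, I, J, K, M
Level 2: A, B, C, F, H, L

D, G, I, J, K, M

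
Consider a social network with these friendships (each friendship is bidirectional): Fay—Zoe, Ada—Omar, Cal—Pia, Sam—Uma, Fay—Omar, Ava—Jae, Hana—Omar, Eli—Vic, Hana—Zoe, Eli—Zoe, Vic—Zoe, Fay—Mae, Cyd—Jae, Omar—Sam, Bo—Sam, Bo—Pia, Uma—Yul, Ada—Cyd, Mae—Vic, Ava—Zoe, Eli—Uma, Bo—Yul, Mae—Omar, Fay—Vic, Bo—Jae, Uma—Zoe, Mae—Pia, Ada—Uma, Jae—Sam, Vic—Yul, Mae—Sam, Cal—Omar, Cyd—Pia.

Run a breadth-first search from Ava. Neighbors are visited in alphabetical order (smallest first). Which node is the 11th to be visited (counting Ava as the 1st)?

Vic

Visit Ava; enqueue Jae, Zoe → queue [Jae, Zoe]
Visit Jae; enqueue Bo, Cyd, Sam → queue [Zoe, Bo, Cyd, Sam]
Visit Zoe; enqueue Eli, Fay, Hana, Uma, Vic → queue [Bo, Cyd, Sam, Eli, Fay, Hana, Uma, Vic]
Visit Bo; enqueue Pia, Yul → queue [Cyd, Sam, Eli, Fay, Hana, Uma, Vic, Pia, Yul]
Visit Cyd; enqueue Ada → queue [Sam, Eli, Fay, Hana, Uma, Vic, Pia, Yul, Ada]
Visit Sam; enqueue Mae, Omar → queue [Eli, Fay, Hana, Uma, Vic, Pia, Yul, Ada, Mae, Omar]
Visit Eli → queue [Fay, Hana, Uma, Vic, Pia, Yul, Ada, Mae, Omar]
Visit Fay → queue [Hana, Uma, Vic, Pia, Yul, Ada, Mae, Omar]
Visit Hana → queue [Uma, Vic, Pia, Yul, Ada, Mae, Omar]
Visit Uma → queue [Vic, Pia, Yul, Ada, Mae, Omar]
Visit Vic → queue [Pia, Yul, Ada, Mae, Omar]
Visit Pia; enqueue Cal → queue [Yul, Ada, Mae, Omar, Cal]
Visit Yul → queue [Ada, Mae, Omar, Cal]
Visit Ada → queue [Mae, Omar, Cal]
Visit Mae → queue [Omar, Cal]
Visit Omar → queue [Cal]
Visit Cal → queue []

Visit order: Ava, Jae, Zoe, Bo, Cyd, Sam, Eli, Fay, Hana, Uma, Vic, Pia, Yul, Ada, Mae, Omar, Cal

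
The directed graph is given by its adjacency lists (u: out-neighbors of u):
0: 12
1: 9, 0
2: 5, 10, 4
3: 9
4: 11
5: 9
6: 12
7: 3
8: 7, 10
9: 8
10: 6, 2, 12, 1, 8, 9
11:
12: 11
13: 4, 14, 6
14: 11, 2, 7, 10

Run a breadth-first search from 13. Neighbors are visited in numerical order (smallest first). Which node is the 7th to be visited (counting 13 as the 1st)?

2

Visit 13; enqueue 4, 6, 14 → queue [4, 6, 14]
Visit 4; enqueue 11 → queue [6, 14, 11]
Visit 6; enqueue 12 → queue [14, 11, 12]
Visit 14; enqueue 2, 7, 10 → queue [11, 12, 2, 7, 10]
Visit 11 → queue [12, 2, 7, 10]
Visit 12 → queue [2, 7, 10]
Visit 2; enqueue 5 → queue [7, 10, 5]
Visit 7; enqueue 3 → queue [10, 5, 3]
Visit 10; enqueue 1, 8, 9 → queue [5, 3, 1, 8, 9]
Visit 5 → queue [3, 1, 8, 9]
Visit 3 → queue [1, 8, 9]
Visit 1; enqueue 0 → queue [8, 9, 0]
Visit 8 → queue [9, 0]
Visit 9 → queue [0]
Visit 0 → queue []

Visit order: 13, 4, 6, 14, 11, 12, 2, 7, 10, 5, 3, 1, 8, 9, 0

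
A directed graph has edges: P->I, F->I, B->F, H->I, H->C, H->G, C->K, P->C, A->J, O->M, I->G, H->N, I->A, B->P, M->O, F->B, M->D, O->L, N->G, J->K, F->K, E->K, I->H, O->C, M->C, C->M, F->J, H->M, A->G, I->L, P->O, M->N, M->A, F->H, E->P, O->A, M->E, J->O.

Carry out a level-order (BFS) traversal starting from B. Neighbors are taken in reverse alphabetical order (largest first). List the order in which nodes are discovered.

Visit B; enqueue P, F → queue [P, F]
Visit P; enqueue O, I, C → queue [F, O, I, C]
Visit F; enqueue K, J, H → queue [O, I, C, K, J, H]
Visit O; enqueue M, L, A → queue [I, C, K, J, H, M, L, A]
Visit I; enqueue G → queue [C, K, J, H, M, L, A, G]
Visit C → queue [K, J, H, M, L, A, G]
Visit K → queue [J, H, M, L, A, G]
Visit J → queue [H, M, L, A, G]
Visit H; enqueue N → queue [M, L, A, G, N]
Visit M; enqueue E, D → queue [L, A, G, N, E, D]
Visit L → queue [A, G, N, E, D]
Visit A → queue [G, N, E, D]
Visit G → queue [N, E, D]
Visit N → queue [E, D]
Visit E → queue [D]
Visit D → queue []

B P F O I C K J H M L A G N E D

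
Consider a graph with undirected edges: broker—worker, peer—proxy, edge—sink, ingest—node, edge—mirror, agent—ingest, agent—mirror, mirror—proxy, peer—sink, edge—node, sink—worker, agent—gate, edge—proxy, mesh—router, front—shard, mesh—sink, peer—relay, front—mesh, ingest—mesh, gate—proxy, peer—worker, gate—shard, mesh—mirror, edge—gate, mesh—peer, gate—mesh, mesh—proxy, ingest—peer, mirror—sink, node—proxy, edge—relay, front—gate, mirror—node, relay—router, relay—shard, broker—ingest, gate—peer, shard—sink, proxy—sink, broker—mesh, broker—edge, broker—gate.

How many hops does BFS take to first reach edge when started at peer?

2

Level 0: peer
Level 1: gate, ingest, mesh, proxy, relay, sink, worker
Level 2: agent, broker, edge, front, mirror, node, router, shard
edge first appears at level 2.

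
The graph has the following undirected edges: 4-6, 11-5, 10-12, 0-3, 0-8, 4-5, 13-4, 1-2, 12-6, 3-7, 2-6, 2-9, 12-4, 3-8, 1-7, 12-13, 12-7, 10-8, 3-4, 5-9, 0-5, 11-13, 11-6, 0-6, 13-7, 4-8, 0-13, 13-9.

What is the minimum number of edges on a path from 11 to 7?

Level 0: 11
Level 1: 5, 6, 13
Level 2: 0, 2, 4, 7, 9, 12
Level 3: 1, 3, 8, 10
7 first appears at level 2.

2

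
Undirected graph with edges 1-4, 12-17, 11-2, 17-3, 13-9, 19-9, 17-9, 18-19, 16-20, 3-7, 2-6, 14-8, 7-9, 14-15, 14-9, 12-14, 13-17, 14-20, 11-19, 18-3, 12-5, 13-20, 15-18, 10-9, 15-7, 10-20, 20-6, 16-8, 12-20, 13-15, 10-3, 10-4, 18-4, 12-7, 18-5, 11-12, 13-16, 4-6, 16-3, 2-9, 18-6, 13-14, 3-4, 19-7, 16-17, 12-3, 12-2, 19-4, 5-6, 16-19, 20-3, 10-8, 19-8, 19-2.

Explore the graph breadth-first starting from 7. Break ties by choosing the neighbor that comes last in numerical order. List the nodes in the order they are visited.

Visit 7; enqueue 19, 15, 12, 9, 3 → queue [19, 15, 12, 9, 3]
Visit 19; enqueue 18, 16, 11, 8, 4, 2 → queue [15, 12, 9, 3, 18, 16, 11, 8, 4, 2]
Visit 15; enqueue 14, 13 → queue [12, 9, 3, 18, 16, 11, 8, 4, 2, 14, 13]
Visit 12; enqueue 20, 17, 5 → queue [9, 3, 18, 16, 11, 8, 4, 2, 14, 13, 20, 17, 5]
Visit 9; enqueue 10 → queue [3, 18, 16, 11, 8, 4, 2, 14, 13, 20, 17, 5, 10]
Visit 3 → queue [18, 16, 11, 8, 4, 2, 14, 13, 20, 17, 5, 10]
Visit 18; enqueue 6 → queue [16, 11, 8, 4, 2, 14, 13, 20, 17, 5, 10, 6]
Visit 16 → queue [11, 8, 4, 2, 14, 13, 20, 17, 5, 10, 6]
Visit 11 → queue [8, 4, 2, 14, 13, 20, 17, 5, 10, 6]
Visit 8 → queue [4, 2, 14, 13, 20, 17, 5, 10, 6]
Visit 4; enqueue 1 → queue [2, 14, 13, 20, 17, 5, 10, 6, 1]
Visit 2 → queue [14, 13, 20, 17, 5, 10, 6, 1]
Visit 14 → queue [13, 20, 17, 5, 10, 6, 1]
Visit 13 → queue [20, 17, 5, 10, 6, 1]
Visit 20 → queue [17, 5, 10, 6, 1]
Visit 17 → queue [5, 10, 6, 1]
Visit 5 → queue [10, 6, 1]
Visit 10 → queue [6, 1]
Visit 6 → queue [1]
Visit 1 → queue []

7, 19, 15, 12, 9, 3, 18, 16, 11, 8, 4, 2, 14, 13, 20, 17, 5, 10, 6, 1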